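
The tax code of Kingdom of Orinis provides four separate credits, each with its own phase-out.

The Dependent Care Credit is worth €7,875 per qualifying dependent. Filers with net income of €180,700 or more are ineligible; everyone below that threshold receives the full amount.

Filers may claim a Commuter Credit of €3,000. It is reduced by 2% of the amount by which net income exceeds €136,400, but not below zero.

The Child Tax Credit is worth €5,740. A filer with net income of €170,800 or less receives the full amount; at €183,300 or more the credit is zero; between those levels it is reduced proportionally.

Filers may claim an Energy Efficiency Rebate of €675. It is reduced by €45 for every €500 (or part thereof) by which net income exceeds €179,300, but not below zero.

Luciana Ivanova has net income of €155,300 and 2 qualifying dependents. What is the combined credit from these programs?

€24,787

Dependent Care Credit: base = 2 × €7,875 = €15,750. €155,300 is below the €180,700 cutoff, so the full €15,750 applies.
Commuter Credit: 2% of the €18,900 excess over €136,400 is €378; credit = €3,000 − €378 = €2,622.
Child Tax Credit: €155,300 is at or below the €170,800 threshold, so the full €5,740 applies.
Energy Efficiency Rebate: €155,300 is at or below the €179,300 threshold, so the full €675 applies.
Total: €15,750 + €2,622 + €5,740 + €675 = €24,787.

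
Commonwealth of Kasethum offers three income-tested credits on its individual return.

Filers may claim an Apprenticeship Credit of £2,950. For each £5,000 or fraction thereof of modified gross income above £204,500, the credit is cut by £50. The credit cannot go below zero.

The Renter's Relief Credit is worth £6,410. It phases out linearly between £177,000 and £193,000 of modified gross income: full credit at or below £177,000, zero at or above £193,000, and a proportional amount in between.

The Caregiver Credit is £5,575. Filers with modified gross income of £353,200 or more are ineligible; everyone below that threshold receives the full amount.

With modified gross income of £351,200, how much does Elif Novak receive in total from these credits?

£7,025

Apprenticeship Credit: income exceeds £204,500 by £146,700, which is 30 full-or-partial £5,000 increments; reduction = 30 × £50 = £1,500, leaving £1,450.
Renter's Relief Credit: £351,200 is at or above £193,000, so the credit is £0.
Caregiver Credit: £351,200 is below the £353,200 cutoff, so the full £5,575 applies.
Total: £1,450 + £0 + £5,575 = £7,025.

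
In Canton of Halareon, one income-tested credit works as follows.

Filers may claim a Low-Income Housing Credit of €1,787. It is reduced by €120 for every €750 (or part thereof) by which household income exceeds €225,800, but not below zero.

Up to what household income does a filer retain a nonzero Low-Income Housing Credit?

After 14 increments the reduction is 14 × €120 = €1,680, leaving €107; one more increment wipes it out. Increment 14 ends at excess 14 × €750 = €10,500, so the highest qualifying income is €225,800 + €10,500 = €236,300.

€236,300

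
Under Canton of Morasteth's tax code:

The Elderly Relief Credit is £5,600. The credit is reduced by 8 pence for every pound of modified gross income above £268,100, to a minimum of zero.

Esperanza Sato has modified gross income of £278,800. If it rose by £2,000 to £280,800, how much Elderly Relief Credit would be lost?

£160

At £278,800 — 8% of the £10,700 excess over £268,100 is £856; credit = £5,600 − £856 = £4,744.
At £280,800 — 8% of the £12,700 excess over £268,100 is £1,016; credit = £5,600 − £1,016 = £4,584.
Lost: £4,744 − £4,584 = £160.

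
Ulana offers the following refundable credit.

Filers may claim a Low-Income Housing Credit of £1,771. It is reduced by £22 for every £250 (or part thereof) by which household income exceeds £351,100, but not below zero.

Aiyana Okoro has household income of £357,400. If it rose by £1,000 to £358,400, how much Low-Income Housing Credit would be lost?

£88

At £357,400 — income exceeds £351,100 by £6,300, which is 26 full-or-partial £250 increments; reduction = 26 × £22 = £572, leaving £1,199.
At £358,400 — income exceeds £351,100 by £7,300, which is 30 full-or-partial £250 increments; reduction = 30 × £22 = £660, leaving £1,111.
Lost: £1,199 − £1,111 = £88.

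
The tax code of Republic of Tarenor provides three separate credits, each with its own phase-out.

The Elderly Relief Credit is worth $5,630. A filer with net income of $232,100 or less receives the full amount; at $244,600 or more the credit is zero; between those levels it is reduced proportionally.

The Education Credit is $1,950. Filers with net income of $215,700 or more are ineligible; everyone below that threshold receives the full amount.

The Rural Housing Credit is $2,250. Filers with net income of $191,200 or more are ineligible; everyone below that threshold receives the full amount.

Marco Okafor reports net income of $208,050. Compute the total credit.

Elderly Relief Credit: $208,050 is at or below the $232,100 threshold, so the full $5,630 applies.
Education Credit: $208,050 is below the $215,700 cutoff, so the full $1,950 applies.
Rural Housing Credit: $208,050 meets or exceeds the $191,200 cutoff, so the credit is $0.
Total: $5,630 + $1,950 + $0 = $7,580.

$7,580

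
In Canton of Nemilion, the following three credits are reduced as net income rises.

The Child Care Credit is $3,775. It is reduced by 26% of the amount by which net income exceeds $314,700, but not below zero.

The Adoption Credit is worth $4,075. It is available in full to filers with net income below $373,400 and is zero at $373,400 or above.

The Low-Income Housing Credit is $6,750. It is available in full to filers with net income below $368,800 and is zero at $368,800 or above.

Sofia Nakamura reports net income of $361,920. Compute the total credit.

Child Care Credit: 26% of the $47,220 excess over $314,700 is $12,277.20 ≥ base, so the credit is $0.
Adoption Credit: $361,920 is below the $373,400 cutoff, so the full $4,075 applies.
Low-Income Housing Credit: $361,920 is below the $368,800 cutoff, so the full $6,750 applies.
Total: $0 + $4,075 + $6,750 = $10,825.

$10,825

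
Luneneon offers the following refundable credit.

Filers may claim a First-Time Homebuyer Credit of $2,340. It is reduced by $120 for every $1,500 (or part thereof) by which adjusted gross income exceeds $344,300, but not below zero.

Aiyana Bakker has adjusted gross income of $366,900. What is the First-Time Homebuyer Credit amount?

$420

First-Time Homebuyer Credit: income exceeds $344,300 by $22,600, which is 16 full-or-partial $1,500 increments; reduction = 16 × $120 = $1,920, leaving $420.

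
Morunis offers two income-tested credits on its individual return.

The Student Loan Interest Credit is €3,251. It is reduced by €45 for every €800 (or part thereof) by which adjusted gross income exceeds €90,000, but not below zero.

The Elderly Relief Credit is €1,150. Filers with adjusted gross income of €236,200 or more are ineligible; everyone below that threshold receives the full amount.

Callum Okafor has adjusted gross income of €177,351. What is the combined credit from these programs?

Student Loan Interest Credit: income exceeds €90,000 by €87,351 → 110 increments × €45 = €4,950 ≥ base, so the credit is €0.
Elderly Relief Credit: €177,351 is below the €236,200 cutoff, so the full €1,150 applies.
Total: €0 + €1,150 = €1,150.

€1,150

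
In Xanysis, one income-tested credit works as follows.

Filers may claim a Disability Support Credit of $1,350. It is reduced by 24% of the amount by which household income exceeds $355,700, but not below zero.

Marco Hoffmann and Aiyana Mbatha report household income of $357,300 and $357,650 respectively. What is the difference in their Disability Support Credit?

Marco ($357,300): Disability Support Credit: 24% of the $1,600 excess over $355,700 is $384; credit = $1,350 − $384 = $966.
Aiyana ($357,650): Disability Support Credit: 24% of the $1,950 excess over $355,700 is $468; credit = $1,350 − $468 = $882.
Difference: |$966 − $882| = $84.

$84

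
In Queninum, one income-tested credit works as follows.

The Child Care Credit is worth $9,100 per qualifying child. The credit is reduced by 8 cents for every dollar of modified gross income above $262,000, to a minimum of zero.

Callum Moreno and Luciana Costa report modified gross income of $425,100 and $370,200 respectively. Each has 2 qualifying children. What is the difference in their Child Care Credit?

$4,392

Callum ($425,100): Child Care Credit: base = 2 × $9,100 = $18,200. 8% of the $163,100 excess over $262,000 is $13,048; credit = $18,200 − $13,048 = $5,152.
Luciana ($370,200): Child Care Credit: base = 2 × $9,100 = $18,200. 8% of the $108,200 excess over $262,000 is $8,656; credit = $18,200 − $8,656 = $9,544.
Difference: |$5,152 − $9,544| = $4,392.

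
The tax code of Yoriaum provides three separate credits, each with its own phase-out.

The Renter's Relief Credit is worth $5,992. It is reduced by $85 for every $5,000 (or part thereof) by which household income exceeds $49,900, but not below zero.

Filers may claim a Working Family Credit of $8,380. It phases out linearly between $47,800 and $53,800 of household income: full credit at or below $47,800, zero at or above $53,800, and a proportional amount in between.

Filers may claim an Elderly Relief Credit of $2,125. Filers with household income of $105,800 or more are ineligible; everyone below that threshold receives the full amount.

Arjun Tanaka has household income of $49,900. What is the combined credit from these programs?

$13,564

Renter's Relief Credit: $49,900 is at or below the $49,900 threshold, so the full $5,992 applies.
Working Family Credit: $49,900 is $2,100 into a $6,000 phase-out range, leaving 3,900/6,000 of the credit: $8,380 × 3,900/6,000 = $5,447.
Elderly Relief Credit: $49,900 is below the $105,800 cutoff, so the full $2,125 applies.
Total: $5,992 + $5,447 + $2,125 = $13,564.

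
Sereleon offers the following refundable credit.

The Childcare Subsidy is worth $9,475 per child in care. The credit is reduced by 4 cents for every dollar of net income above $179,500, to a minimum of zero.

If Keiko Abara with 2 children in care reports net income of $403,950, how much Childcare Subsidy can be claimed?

$9,972

Childcare Subsidy: base = 2 × $9,475 = $18,950. 4% of the $224,450 excess over $179,500 is $8,978; credit = $18,950 − $8,978 = $9,972.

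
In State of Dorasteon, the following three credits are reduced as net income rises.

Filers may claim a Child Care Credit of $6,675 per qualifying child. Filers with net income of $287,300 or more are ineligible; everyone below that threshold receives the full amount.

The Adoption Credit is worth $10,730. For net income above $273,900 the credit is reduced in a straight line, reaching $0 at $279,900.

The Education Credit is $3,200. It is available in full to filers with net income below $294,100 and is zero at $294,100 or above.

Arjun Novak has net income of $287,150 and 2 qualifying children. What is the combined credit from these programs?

Child Care Credit: base = 2 × $6,675 = $13,350. $287,150 is below the $287,300 cutoff, so the full $13,350 applies.
Adoption Credit: $287,150 is at or above $279,900, so the credit is $0.
Education Credit: $287,150 is below the $294,100 cutoff, so the full $3,200 applies.
Total: $13,350 + $0 + $3,200 = $16,550.

$16,550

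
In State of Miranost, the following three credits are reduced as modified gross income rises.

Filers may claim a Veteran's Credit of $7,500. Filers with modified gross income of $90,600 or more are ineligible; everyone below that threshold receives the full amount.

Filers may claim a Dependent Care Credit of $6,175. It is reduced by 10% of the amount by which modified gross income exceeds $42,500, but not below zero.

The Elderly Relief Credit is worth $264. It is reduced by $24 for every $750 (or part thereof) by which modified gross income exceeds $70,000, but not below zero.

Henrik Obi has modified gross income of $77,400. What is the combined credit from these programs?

Veteran's Credit: $77,400 is below the $90,600 cutoff, so the full $7,500 applies.
Dependent Care Credit: 10% of the $34,900 excess over $42,500 is $3,490; credit = $6,175 − $3,490 = $2,685.
Elderly Relief Credit: income exceeds $70,000 by $7,400, which is 10 full-or-partial $750 increments; reduction = 10 × $24 = $240, leaving $24.
Total: $7,500 + $2,685 + $24 = $10,209.

$10,209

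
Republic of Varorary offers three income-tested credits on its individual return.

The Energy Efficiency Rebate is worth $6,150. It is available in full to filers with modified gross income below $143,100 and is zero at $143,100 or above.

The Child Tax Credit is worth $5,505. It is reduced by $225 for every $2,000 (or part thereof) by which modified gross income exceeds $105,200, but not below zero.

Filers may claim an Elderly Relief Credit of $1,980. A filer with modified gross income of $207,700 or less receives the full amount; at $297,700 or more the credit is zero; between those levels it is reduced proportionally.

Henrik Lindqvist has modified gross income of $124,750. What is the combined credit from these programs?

Energy Efficiency Rebate: $124,750 is below the $143,100 cutoff, so the full $6,150 applies.
Child Tax Credit: income exceeds $105,200 by $19,550, which is 10 full-or-partial $2,000 increments; reduction = 10 × $225 = $2,250, leaving $3,255.
Elderly Relief Credit: $124,750 is at or below the $207,700 threshold, so the full $1,980 applies.
Total: $6,150 + $3,255 + $1,980 = $11,385.

$11,385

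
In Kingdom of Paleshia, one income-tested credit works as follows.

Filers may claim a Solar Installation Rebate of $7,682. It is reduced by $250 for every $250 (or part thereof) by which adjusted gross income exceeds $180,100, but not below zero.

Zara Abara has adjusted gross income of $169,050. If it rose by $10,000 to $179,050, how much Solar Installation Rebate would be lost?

$0

At $169,050 — $169,050 is at or below the $180,100 threshold, so the full $7,682 applies.
At $179,050 — $179,050 is at or below the $180,100 threshold, so the full $7,682 applies.
Lost: $7,682 − $7,682 = $0.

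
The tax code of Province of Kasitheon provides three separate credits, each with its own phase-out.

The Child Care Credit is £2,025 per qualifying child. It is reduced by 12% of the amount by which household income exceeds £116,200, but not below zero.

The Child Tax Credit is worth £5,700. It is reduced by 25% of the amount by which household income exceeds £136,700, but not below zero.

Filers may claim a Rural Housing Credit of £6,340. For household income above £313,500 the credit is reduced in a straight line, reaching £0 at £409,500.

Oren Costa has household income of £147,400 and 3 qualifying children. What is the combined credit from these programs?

£11,696

Child Care Credit: base = 3 × £2,025 = £6,075. 12% of the £31,200 excess over £116,200 is £3,744; credit = £6,075 − £3,744 = £2,331.
Child Tax Credit: 25% of the £10,700 excess over £136,700 is £2,675; credit = £5,700 − £2,675 = £3,025.
Rural Housing Credit: £147,400 is at or below the £313,500 threshold, so the full £6,340 applies.
Total: £2,331 + £3,025 + £6,340 = £11,696.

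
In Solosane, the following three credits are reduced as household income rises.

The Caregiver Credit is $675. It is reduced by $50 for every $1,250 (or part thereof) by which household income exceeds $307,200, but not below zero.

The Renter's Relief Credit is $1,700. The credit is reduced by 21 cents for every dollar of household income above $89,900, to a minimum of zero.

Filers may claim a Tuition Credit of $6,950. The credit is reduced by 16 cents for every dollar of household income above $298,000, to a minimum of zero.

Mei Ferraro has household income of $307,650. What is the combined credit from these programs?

Caregiver Credit: income exceeds $307,200 by $450, which is 1 full-or-partial $1,250 increment; reduction = 1 × $50 = $50, leaving $625.
Renter's Relief Credit: 21% of the $217,750 excess over $89,900 is $45,727.50 ≥ base, so the credit is $0.
Tuition Credit: 16% of the $9,650 excess over $298,000 is $1,544; credit = $6,950 − $1,544 = $5,406.
Total: $625 + $0 + $5,406 = $6,031.

$6,031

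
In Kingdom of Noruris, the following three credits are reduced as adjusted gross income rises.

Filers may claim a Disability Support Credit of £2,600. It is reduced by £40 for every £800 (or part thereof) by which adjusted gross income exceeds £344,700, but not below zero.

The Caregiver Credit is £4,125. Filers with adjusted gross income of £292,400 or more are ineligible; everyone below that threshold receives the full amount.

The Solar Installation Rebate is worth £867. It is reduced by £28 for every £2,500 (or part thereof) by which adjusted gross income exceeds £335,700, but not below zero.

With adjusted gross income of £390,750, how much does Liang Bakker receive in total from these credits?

Disability Support Credit: income exceeds £344,700 by £46,050, which is 58 full-or-partial £800 increments; reduction = 58 × £40 = £2,320, leaving £280.
Caregiver Credit: £390,750 meets or exceeds the £292,400 cutoff, so the credit is £0.
Solar Installation Rebate: income exceeds £335,700 by £55,050, which is 23 full-or-partial £2,500 increments; reduction = 23 × £28 = £644, leaving £223.
Total: £280 + £0 + £223 = £503.

£503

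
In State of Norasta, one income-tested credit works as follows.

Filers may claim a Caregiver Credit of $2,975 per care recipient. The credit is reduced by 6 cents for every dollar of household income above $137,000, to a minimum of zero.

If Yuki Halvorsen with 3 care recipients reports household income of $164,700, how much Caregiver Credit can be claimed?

$7,263

Caregiver Credit: base = 3 × $2,975 = $8,925. 6% of the $27,700 excess over $137,000 is $1,662; credit = $8,925 − $1,662 = $7,263.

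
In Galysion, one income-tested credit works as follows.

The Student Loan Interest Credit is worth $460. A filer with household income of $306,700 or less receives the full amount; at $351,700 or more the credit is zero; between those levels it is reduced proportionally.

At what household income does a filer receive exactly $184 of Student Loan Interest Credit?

$184 is 184/460 of the full $460, so 276/460 of the $45,000 range has been used: income = $306,700 + $45,000 × 276/460 = $333,700.

$333,700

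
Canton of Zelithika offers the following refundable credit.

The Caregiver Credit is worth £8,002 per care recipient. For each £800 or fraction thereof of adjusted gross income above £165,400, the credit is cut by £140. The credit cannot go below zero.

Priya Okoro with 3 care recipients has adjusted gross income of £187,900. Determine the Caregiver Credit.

Caregiver Credit: base = 3 × £8,002 = £24,006. income exceeds £165,400 by £22,500, which is 29 full-or-partial £800 increments; reduction = 29 × £140 = £4,060, leaving £19,946.

£19,946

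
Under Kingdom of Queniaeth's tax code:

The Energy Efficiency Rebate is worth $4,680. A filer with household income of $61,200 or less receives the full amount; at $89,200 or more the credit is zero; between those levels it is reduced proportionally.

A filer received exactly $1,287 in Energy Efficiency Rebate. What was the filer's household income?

$81,500

$1,287 is 1,287/4,680 of the full $4,680, so 3,393/4,680 of the $28,000 range has been used: income = $61,200 + $28,000 × 3,393/4,680 = $81,500.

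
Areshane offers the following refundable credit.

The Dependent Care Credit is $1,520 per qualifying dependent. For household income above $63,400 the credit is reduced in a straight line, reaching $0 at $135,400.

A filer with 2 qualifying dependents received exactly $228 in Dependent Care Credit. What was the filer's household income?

Full credit = 2 × $1,520 = $3,040.
$228 is 228/3,040 of the full $3,040, so 2,812/3,040 of the $72,000 range has been used: income = $63,400 + $72,000 × 2,812/3,040 = $130,000.

$130,000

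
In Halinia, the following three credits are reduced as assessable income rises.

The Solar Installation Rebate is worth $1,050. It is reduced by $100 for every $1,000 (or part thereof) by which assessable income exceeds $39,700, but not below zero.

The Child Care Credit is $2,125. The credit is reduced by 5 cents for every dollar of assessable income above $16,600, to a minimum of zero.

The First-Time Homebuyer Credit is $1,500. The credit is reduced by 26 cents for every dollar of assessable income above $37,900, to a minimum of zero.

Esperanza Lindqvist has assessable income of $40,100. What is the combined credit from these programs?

$2,828

Solar Installation Rebate: income exceeds $39,700 by $400, which is 1 full-or-partial $1,000 increment; reduction = 1 × $100 = $100, leaving $950.
Child Care Credit: 5% of the $23,500 excess over $16,600 is $1,175; credit = $2,125 − $1,175 = $950.
First-Time Homebuyer Credit: 26% of the $2,200 excess over $37,900 is $572; credit = $1,500 − $572 = $928.
Total: $950 + $950 + $928 = $2,828.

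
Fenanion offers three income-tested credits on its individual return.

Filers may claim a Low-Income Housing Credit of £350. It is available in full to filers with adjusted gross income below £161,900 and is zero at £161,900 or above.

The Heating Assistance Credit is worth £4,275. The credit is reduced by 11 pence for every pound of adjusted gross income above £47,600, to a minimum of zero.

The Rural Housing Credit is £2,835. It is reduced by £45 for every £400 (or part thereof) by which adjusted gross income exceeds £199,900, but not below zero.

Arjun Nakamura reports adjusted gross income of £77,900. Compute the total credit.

Low-Income Housing Credit: £77,900 is below the £161,900 cutoff, so the full £350 applies.
Heating Assistance Credit: 11% of the £30,300 excess over £47,600 is £3,333; credit = £4,275 − £3,333 = £942.
Rural Housing Credit: £77,900 is at or below the £199,900 threshold, so the full £2,835 applies.
Total: £350 + £942 + £2,835 = £4,127.

£4,127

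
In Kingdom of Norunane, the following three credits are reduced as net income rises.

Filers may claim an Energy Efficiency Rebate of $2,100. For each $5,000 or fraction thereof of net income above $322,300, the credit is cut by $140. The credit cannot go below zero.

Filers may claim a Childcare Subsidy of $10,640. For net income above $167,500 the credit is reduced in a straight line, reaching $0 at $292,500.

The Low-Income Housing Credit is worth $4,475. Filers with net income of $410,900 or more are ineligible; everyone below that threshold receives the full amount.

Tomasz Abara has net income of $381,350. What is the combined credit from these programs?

Energy Efficiency Rebate: income exceeds $322,300 by $59,050, which is 12 full-or-partial $5,000 increments; reduction = 12 × $140 = $1,680, leaving $420.
Childcare Subsidy: $381,350 is at or above $292,500, so the credit is $0.
Low-Income Housing Credit: $381,350 is below the $410,900 cutoff, so the full $4,475 applies.
Total: $420 + $0 + $4,475 = $4,895.

$4,895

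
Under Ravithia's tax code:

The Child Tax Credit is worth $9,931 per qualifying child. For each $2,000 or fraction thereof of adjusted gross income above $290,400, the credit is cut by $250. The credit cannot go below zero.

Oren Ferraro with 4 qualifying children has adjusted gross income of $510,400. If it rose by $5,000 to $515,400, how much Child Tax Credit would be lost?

$750

At $510,400 — base = 4 × $9,931 = $39,724. income exceeds $290,400 by $220,000, which is 110 full-or-partial $2,000 increments; reduction = 110 × $250 = $27,500, leaving $12,224.
At $515,400 — base = 4 × $9,931 = $39,724. income exceeds $290,400 by $225,000, which is 113 full-or-partial $2,000 increments; reduction = 113 × $250 = $28,250, leaving $11,474.
Lost: $12,224 − $11,474 = $750.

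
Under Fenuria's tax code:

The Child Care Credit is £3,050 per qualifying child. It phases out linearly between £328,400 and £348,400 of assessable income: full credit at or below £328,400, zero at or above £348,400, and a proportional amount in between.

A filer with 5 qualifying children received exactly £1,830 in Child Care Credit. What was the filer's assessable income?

£346,000

Full credit = 5 × £3,050 = £15,250.
£1,830 is 1,830/15,250 of the full £15,250, so 13,420/15,250 of the £20,000 range has been used: income = £328,400 + £20,000 × 13,420/15,250 = £346,000.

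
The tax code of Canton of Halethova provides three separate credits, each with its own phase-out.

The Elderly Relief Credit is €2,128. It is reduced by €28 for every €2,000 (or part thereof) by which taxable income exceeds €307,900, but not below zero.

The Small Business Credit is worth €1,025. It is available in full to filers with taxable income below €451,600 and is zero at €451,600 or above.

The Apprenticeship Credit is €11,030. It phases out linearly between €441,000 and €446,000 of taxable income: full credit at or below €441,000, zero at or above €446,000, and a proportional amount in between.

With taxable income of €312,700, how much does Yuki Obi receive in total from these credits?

€14,099

Elderly Relief Credit: income exceeds €307,900 by €4,800, which is 3 full-or-partial €2,000 increments; reduction = 3 × €28 = €84, leaving €2,044.
Small Business Credit: €312,700 is below the €451,600 cutoff, so the full €1,025 applies.
Apprenticeship Credit: €312,700 is at or below the €441,000 threshold, so the full €11,030 applies.
Total: €2,044 + €1,025 + €11,030 = €14,099.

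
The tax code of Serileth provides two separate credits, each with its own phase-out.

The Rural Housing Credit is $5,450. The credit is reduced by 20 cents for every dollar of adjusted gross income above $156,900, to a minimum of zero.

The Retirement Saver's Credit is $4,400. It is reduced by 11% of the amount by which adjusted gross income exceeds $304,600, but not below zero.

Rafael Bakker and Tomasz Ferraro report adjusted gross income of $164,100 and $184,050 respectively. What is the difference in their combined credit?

$3,990

Rafael ($164,100): Rural Housing Credit: 20% of the $7,200 excess over $156,900 is $1,440; credit = $5,450 − $1,440 = $4,010. Retirement Saver's Credit: $164,100 is at or below the $304,600 threshold, so the full $4,400 applies. total $4,010 + $4,400 = $8,410
Tomasz ($184,050): Rural Housing Credit: 20% of the $27,150 excess over $156,900 is $5,430; credit = $5,450 − $5,430 = $20. Retirement Saver's Credit: $184,050 is at or below the $304,600 threshold, so the full $4,400 applies. total $20 + $4,400 = $4,420
Difference: |$8,410 − $4,420| = $3,990.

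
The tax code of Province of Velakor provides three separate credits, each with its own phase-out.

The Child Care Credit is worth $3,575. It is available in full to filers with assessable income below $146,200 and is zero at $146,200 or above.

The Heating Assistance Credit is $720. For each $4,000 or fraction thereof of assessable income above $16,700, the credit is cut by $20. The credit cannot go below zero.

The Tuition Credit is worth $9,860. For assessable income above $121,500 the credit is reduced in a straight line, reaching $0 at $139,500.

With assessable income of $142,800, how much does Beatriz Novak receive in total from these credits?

Child Care Credit: $142,800 is below the $146,200 cutoff, so the full $3,575 applies.
Heating Assistance Credit: income exceeds $16,700 by $126,100, which is 32 full-or-partial $4,000 increments; reduction = 32 × $20 = $640, leaving $80.
Tuition Credit: $142,800 is at or above $139,500, so the credit is $0.
Total: $3,575 + $80 + $0 = $3,655.

$3,655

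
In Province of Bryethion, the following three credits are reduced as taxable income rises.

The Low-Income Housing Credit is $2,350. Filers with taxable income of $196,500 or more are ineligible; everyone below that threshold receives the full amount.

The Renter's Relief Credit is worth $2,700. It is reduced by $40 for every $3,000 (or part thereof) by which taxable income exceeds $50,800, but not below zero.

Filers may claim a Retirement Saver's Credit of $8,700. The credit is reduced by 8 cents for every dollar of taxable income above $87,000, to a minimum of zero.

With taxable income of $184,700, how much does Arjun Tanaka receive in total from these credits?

$4,134

Low-Income Housing Credit: $184,700 is below the $196,500 cutoff, so the full $2,350 applies.
Renter's Relief Credit: income exceeds $50,800 by $133,900, which is 45 full-or-partial $3,000 increments; reduction = 45 × $40 = $1,800, leaving $900.
Retirement Saver's Credit: 8% of the $97,700 excess over $87,000 is $7,816; credit = $8,700 − $7,816 = $884.
Total: $2,350 + $900 + $884 = $4,134.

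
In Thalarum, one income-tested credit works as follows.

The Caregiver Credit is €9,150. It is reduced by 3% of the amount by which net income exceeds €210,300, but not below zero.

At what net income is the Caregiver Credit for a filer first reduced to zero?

€515,300

The credit falls by 3% of each euro above €210,300, so it reaches zero when the excess is €9,150 / 3% = €305,000: income = €210,300 + €305,000 = €515,300.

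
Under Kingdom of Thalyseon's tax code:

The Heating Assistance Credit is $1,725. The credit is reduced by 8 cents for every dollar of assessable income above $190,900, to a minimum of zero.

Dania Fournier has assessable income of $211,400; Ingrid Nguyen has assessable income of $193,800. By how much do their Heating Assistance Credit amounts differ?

$1,408

Dania ($211,400): Heating Assistance Credit: 8% of the $20,500 excess over $190,900 is $1,640; credit = $1,725 − $1,640 = $85.
Ingrid ($193,800): Heating Assistance Credit: 8% of the $2,900 excess over $190,900 is $232; credit = $1,725 − $232 = $1,493.
Difference: |$85 − $1,493| = $1,408.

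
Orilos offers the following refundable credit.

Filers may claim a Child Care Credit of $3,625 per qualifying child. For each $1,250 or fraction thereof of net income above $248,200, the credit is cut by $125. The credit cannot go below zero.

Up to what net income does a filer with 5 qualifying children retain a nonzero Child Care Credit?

Full credit = 5 × $3,625 = $18,125.
After 144 increments the reduction is 144 × $125 = $18,000, leaving $125; one more increment wipes it out. Increment 144 ends at excess 144 × $1,250 = $180,000, so the highest qualifying income is $248,200 + $180,000 = $428,200.

$428,200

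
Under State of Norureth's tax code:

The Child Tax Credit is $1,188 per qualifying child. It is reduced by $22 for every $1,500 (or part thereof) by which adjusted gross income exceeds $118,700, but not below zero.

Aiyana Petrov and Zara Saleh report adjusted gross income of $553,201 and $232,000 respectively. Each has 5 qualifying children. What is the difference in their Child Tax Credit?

$4,268

Aiyana ($553,201): Child Tax Credit: base = 5 × $1,188 = $5,940. income exceeds $118,700 by $434,501 → 290 increments × $22 = $6,380 ≥ base, so the credit is $0.
Zara ($232,000): Child Tax Credit: base = 5 × $1,188 = $5,940. income exceeds $118,700 by $113,300, which is 76 full-or-partial $1,500 increments; reduction = 76 × $22 = $1,672, leaving $4,268.
Difference: |$0 − $4,268| = $4,268.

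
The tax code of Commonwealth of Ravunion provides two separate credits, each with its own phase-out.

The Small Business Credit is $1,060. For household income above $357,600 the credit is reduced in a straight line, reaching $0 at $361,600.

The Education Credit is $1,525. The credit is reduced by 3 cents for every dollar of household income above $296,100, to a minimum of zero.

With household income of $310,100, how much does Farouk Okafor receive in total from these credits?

Small Business Credit: $310,100 is at or below the $357,600 threshold, so the full $1,060 applies.
Education Credit: 3% of the $14,000 excess over $296,100 is $420; credit = $1,525 − $420 = $1,105.
Total: $1,060 + $1,105 = $2,165.

$2,165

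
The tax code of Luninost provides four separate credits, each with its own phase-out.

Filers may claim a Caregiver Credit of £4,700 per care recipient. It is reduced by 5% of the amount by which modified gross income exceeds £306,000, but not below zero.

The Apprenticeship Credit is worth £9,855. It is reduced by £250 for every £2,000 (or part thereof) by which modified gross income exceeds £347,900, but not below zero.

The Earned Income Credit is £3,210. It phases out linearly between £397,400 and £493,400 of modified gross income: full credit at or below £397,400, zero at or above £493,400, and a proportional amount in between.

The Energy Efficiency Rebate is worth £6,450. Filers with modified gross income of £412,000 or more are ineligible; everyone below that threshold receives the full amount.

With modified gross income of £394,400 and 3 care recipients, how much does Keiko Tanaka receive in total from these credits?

£23,195

Caregiver Credit: base = 3 × £4,700 = £14,100. 5% of the £88,400 excess over £306,000 is £4,420; credit = £14,100 − £4,420 = £9,680.
Apprenticeship Credit: income exceeds £347,900 by £46,500, which is 24 full-or-partial £2,000 increments; reduction = 24 × £250 = £6,000, leaving £3,855.
Earned Income Credit: £394,400 is at or below the £397,400 threshold, so the full £3,210 applies.
Energy Efficiency Rebate: £394,400 is below the £412,000 cutoff, so the full £6,450 applies.
Total: £9,680 + £3,855 + £3,210 + £6,450 = £23,195.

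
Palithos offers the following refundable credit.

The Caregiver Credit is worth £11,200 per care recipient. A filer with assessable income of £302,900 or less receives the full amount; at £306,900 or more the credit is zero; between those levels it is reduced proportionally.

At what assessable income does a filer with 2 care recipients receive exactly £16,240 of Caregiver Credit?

£304,000

Full credit = 2 × £11,200 = £22,400.
£16,240 is 16,240/22,400 of the full £22,400, so 6,160/22,400 of the £4,000 range has been used: income = £302,900 + £4,000 × 6,160/22,400 = £304,000.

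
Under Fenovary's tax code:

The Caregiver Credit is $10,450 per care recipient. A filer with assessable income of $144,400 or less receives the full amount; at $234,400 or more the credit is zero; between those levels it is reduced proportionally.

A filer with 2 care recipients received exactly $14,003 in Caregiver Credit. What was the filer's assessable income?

$174,100

Full credit = 2 × $10,450 = $20,900.
$14,003 is 14,003/20,900 of the full $20,900, so 6,897/20,900 of the $90,000 range has been used: income = $144,400 + $90,000 × 6,897/20,900 = $174,100.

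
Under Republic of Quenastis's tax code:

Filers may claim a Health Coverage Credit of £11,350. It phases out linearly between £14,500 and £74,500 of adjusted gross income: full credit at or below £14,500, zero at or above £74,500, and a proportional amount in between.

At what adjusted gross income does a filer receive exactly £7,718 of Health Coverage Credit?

£33,700

£7,718 is 7,718/11,350 of the full £11,350, so 3,632/11,350 of the £60,000 range has been used: income = £14,500 + £60,000 × 3,632/11,350 = £33,700.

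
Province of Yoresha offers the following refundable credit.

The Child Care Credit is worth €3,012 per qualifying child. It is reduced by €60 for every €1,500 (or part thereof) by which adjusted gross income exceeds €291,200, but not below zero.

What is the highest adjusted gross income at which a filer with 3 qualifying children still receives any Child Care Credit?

€516,200

Full credit = 3 × €3,012 = €9,036.
After 150 increments the reduction is 150 × €60 = €9,000, leaving €36; one more increment wipes it out. Increment 150 ends at excess 150 × €1,500 = €225,000, so the highest qualifying income is €291,200 + €225,000 = €516,200.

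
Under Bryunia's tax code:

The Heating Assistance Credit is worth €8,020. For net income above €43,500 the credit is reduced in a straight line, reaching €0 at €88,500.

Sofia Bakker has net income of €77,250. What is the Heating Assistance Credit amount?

€2,005

Heating Assistance Credit: €77,250 is €33,750 into a €45,000 phase-out range, leaving 11,250/45,000 of the credit: €8,020 × 11,250/45,000 = €2,005.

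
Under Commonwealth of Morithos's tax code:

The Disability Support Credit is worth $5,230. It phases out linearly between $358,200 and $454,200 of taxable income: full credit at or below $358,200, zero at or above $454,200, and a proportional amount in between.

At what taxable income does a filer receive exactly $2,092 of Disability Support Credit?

$2,092 is 2,092/5,230 of the full $5,230, so 3,138/5,230 of the $96,000 range has been used: income = $358,200 + $96,000 × 3,138/5,230 = $415,800.

$415,800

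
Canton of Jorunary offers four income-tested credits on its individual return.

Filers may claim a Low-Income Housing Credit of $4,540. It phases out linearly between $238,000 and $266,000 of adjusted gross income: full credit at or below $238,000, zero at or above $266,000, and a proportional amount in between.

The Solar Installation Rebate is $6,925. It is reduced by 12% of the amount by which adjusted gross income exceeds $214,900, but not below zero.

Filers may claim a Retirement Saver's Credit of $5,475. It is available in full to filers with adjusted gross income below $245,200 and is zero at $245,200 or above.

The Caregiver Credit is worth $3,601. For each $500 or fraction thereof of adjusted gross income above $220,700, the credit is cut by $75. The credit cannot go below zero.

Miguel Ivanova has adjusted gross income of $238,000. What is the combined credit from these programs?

Low-Income Housing Credit: $238,000 is at or below the $238,000 threshold, so the full $4,540 applies.
Solar Installation Rebate: 12% of the $23,100 excess over $214,900 is $2,772; credit = $6,925 − $2,772 = $4,153.
Retirement Saver's Credit: $238,000 is below the $245,200 cutoff, so the full $5,475 applies.
Caregiver Credit: income exceeds $220,700 by $17,300, which is 35 full-or-partial $500 increments; reduction = 35 × $75 = $2,625, leaving $976.
Total: $4,540 + $4,153 + $5,475 + $976 = $15,144.

$15,144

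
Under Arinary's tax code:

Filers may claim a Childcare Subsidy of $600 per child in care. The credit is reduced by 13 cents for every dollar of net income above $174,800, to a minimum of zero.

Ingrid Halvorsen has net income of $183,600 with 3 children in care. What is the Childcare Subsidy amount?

$656

Childcare Subsidy: base = 3 × $600 = $1,800. 13% of the $8,800 excess over $174,800 is $1,144; credit = $1,800 − $1,144 = $656.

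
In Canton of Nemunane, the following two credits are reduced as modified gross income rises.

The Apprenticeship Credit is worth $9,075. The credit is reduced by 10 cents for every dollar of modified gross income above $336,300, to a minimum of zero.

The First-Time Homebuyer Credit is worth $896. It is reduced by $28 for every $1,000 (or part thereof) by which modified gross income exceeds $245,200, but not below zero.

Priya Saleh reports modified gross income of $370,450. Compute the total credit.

Apprenticeship Credit: 10% of the $34,150 excess over $336,300 is $3,415; credit = $9,075 − $3,415 = $5,660.
First-Time Homebuyer Credit: income exceeds $245,200 by $125,250 → 126 increments × $28 = $3,528 ≥ base, so the credit is $0.
Total: $5,660 + $0 = $5,660.

$5,660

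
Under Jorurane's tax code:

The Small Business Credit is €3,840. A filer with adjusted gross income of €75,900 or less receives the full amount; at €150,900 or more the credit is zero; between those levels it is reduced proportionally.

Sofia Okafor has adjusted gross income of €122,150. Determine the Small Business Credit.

Small Business Credit: €122,150 is €46,250 into a €75,000 phase-out range, leaving 28,750/75,000 of the credit: €3,840 × 28,750/75,000 = €1,472.

€1,472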